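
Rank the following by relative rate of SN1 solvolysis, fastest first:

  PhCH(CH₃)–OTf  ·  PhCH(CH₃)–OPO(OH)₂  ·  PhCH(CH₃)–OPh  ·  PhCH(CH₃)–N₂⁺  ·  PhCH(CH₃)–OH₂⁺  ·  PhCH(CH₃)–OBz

PhCH(CH₃)–N₂⁺ > PhCH(CH₃)–OTf > PhCH(CH₃)–OH₂⁺ > PhCH(CH₃)–OPO(OH)₂ > PhCH(CH₃)–OBz > PhCH(CH₃)–OPh

The skeletons are identical, so relative rate is governed entirely by leaving-group ability.
A good leaving group is a weak base: the lower the pKₐ of its conjugate acid, the more readily it departs.
PhCH(CH₃)–N₂⁺ loses N₂: no meaningful conjugate acid; N₂ departs as an exceptionally stable neutral molecule
PhCH(CH₃)–OTf loses OTf⁻: pKₐ(CF₃SO₃H (triflic acid)) ≈ -14
PhCH(CH₃)–OH₂⁺ loses H₂O: pKₐ(H₃O⁺) ≈ -1.7
PhCH(CH₃)–OPO(OH)₂ loses H₂PO₄⁻: pKₐ(H₃PO₄) ≈ 2.1
PhCH(CH₃)–OBz loses PhCOO⁻: pKₐ(C₆H₅COOH) ≈ 4.2
PhCH(CH₃)–OPh loses PhO⁻: pKₐ(C₆H₅OH (phenol)) ≈ 10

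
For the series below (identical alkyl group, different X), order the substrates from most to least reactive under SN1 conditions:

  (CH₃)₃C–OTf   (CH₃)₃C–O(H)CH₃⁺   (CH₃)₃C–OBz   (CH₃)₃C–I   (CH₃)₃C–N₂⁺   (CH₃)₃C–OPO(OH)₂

With the same alkyl group throughout, only the leaving group differentiates the rates.
The more stable X⁻ (or X) is on its own — i.e. the weaker a base it is — the better a leaving group it makes.
(CH₃)₃C–N₂⁺ loses N₂: no meaningful conjugate acid; N₂ departs as an exceptionally stable neutral molecule
(CH₃)₃C–OTf loses OTf⁻: pKₐ(CF₃SO₃H (triflic acid)) ≈ -14
(CH₃)₃C–I loses I⁻: pKₐ(HI) ≈ -10
(CH₃)₃C–O(H)CH₃⁺ loses R'OH: pKₐ(R'OH₂⁺) ≈ -2.4
(CH₃)₃C–OPO(OH)₂ loses H₂PO₄⁻: pKₐ(H₃PO₄) ≈ 2.1
(CH₃)₃C–OBz loses PhCOO⁻: pKₐ(C₆H₅COOH) ≈ 4.2

(CH₃)₃C–N₂⁺ > (CH₃)₃C–OTf > (CH₃)₃C–I > (CH₃)₃C–O(H)CH₃⁺ > (CH₃)₃C–OPO(OH)₂ > (CH₃)₃C–OBz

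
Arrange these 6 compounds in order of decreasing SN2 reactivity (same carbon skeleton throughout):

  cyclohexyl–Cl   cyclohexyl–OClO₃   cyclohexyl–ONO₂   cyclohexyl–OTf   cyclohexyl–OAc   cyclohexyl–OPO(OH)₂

cyclohexyl–OTf > cyclohexyl–OClO₃ > cyclohexyl–Cl > cyclohexyl–ONO₂ > cyclohexyl–OPO(OH)₂ > cyclohexyl–OAc

With the same alkyl group throughout, only the leaving group differentiates the rates.
A good leaving group is a weak base: the lower the pKₐ of its conjugate acid, the more readily it departs.
cyclohexyl–OTf loses OTf⁻: pKₐ(CF₃SO₃H (triflic acid)) ≈ -14
cyclohexyl–OClO₃ loses ClO₄⁻: pKₐ(HClO₄) ≈ -10
cyclohexyl–Cl loses Cl⁻: pKₐ(HCl) ≈ -7
cyclohexyl–ONO₂ loses NO₃⁻: pKₐ(HNO₃) ≈ -1.3
cyclohexyl–OPO(OH)₂ loses H₂PO₄⁻: pKₐ(H₃PO₄) ≈ 2.1
cyclohexyl–OAc loses AcO⁻: pKₐ(CH₃COOH) ≈ 4.8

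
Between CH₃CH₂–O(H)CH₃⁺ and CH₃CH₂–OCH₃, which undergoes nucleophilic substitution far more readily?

CH₃CH₂–O(H)CH₃⁺

From CH₃CH₂–OCH₃ the departing group would be CH₃O⁻ (pKₐ(CH₃OH) ≈ 15.5). Strong base; alkoxides do not leave unassisted.
From CH₃CH₂–O(H)CH₃⁺ the leaving group is R'OH (pKₐ(R'OH₂⁺) ≈ -2.4). Neutral; leaves from a protonated ether (an oxonium ion, R–O(H)R'⁺).
(In practice CH₃CH₂–O(H)CH₃⁺ is made from CH₃CH₂–OCH₃ by protonation with concentrated HI, allowing neutral methanol, rather than methoxide, to depart.)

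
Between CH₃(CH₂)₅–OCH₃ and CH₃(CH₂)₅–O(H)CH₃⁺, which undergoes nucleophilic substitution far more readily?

CH₃(CH₂)₅–O(H)CH₃⁺

From CH₃(CH₂)₅–OCH₃ the departing group would be CH₃O⁻ (pKₐ(CH₃OH) ≈ 15.5). Strong base; alkoxides do not leave unassisted.
From CH₃(CH₂)₅–O(H)CH₃⁺ the leaving group is R'OH (pKₐ(R'OH₂⁺) ≈ -2.4). Neutral; leaves from a protonated ether (an oxonium ion, R–O(H)R'⁺).
(In practice CH₃(CH₂)₅–O(H)CH₃⁺ is made from CH₃(CH₂)₅–OCH₃ by protonation with concentrated HI, allowing neutral methanol, rather than methoxide, to depart.)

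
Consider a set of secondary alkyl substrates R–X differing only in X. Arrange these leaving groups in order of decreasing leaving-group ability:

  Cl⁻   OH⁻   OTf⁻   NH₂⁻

OTf⁻: pKₐ(CF₃SO₃H (triflic acid)) ≈ -14 — charge spread over three oxygens and a CF₃ group; the premier leaving group in synthesis
Cl⁻: pKₐ(HCl) ≈ -7
OH⁻: pKₐ(H₂O) ≈ 15.7
NH₂⁻: pKₐ(NH₃) ≈ 38

OTf⁻ > Cl⁻ > OH⁻ > NH₂⁻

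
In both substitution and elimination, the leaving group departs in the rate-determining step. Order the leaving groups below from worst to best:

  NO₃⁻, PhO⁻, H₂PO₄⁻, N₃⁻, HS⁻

PhO⁻ < HS⁻ < N₃⁻ < H₂PO₄⁻ < NO₃⁻

The more stable X⁻ (or X) is on its own — i.e. the weaker a base it is — the better a leaving group it makes.
NO₃⁻: pKₐ(HNO₃) ≈ -1.3
H₂PO₄⁻: pKₐ(H₃PO₄) ≈ 2.1
N₃⁻: pKₐ(HN₃) ≈ 4.7
HS⁻: pKₐ(H₂S) ≈ 7
PhO⁻: pKₐ(C₆H₅OH (phenol)) ≈ 10
Listed from poorest to best leaving group as asked.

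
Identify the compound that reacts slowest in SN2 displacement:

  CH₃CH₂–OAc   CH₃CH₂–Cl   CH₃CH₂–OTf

Same R in every case — rank the leaving groups.
Leaving-group ability tracks the stability of the departed species; conjugate-acid pKₐ is the usual yardstick (lower pKₐ → better LG).
CH₃CH₂–OTf loses OTf⁻: pKₐ(CF₃SO₃H (triflic acid)) ≈ -14
CH₃CH₂–Cl loses Cl⁻: pKₐ(HCl) ≈ -7
CH₃CH₂–OAc loses AcO⁻: pKₐ(CH₃COOH) ≈ 4.8

CH₃CH₂–OAc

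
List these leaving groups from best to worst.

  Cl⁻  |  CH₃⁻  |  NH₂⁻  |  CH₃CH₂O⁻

Cl⁻ > CH₃CH₂O⁻ > NH₂⁻ > CH₃⁻

The more stable X⁻ (or X) is on its own — i.e. the weaker a base it is — the better a leaving group it makes.
Cl⁻: pKₐ(HCl) ≈ -7 — moderately weak base
CH₃CH₂O⁻: pKₐ(CH₃CH₂OH) ≈ 16 — strong base; alkoxides do not leave unassisted
NH₂⁻: pKₐ(NH₃) ≈ 38 — extremely strong base; never a leaving group
CH₃⁻: pKₐ(CH₄) ≈ 48 — unstabilised carbanion; the worst conceivable leaving group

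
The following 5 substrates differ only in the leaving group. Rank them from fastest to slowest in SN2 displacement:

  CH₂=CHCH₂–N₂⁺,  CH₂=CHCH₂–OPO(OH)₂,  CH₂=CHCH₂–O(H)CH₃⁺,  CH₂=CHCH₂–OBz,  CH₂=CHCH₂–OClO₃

The skeletons are identical, so relative rate is governed entirely by leaving-group ability.
Leaving-group ability tracks the stability of the departed species; conjugate-acid pKₐ is the usual yardstick (lower pKₐ → better LG).
CH₂=CHCH₂–N₂⁺ loses N₂: no meaningful conjugate acid; N₂ departs as an exceptionally stable neutral molecule
CH₂=CHCH₂–OClO₃ loses ClO₄⁻: pKₐ(HClO₄) ≈ -10
CH₂=CHCH₂–O(H)CH₃⁺ loses R'OH: pKₐ(R'OH₂⁺) ≈ -2.4
CH₂=CHCH₂–OPO(OH)₂ loses H₂PO₄⁻: pKₐ(H₃PO₄) ≈ 2.1
CH₂=CHCH₂–OBz loses PhCOO⁻: pKₐ(C₆H₅COOH) ≈ 4.2

CH₂=CHCH₂–N₂⁺ > CH₂=CHCH₂–OClO₃ > CH₂=CHCH₂–O(H)CH₃⁺ > CH₂=CHCH₂–OPO(OH)₂ > CH₂=CHCH₂–OBz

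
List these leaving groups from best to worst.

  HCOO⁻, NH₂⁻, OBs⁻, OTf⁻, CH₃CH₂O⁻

OTf⁻: pKₐ(CF₃SO₃H (triflic acid)) ≈ -14 — charge spread over three oxygens and a CF₃ group; the premier leaving group in synthesis
OBs⁻: pKₐ(p-BrC₆H₄SO₃H) ≈ -2.8 — arenesulfonate with a p-bromo substituent
HCOO⁻: pKₐ(HCOOH) ≈ 3.8 — resonance-stabilised carboxylate
CH₃CH₂O⁻: pKₐ(CH₃CH₂OH) ≈ 16
NH₂⁻: pKₐ(NH₃) ≈ 38

OTf⁻ > OBs⁻ > HCOO⁻ > CH₃CH₂O⁻ > NH₂⁻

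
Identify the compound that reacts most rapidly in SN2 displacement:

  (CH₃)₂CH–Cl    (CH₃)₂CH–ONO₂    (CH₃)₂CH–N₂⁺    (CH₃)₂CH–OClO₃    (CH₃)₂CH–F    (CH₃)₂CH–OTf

(CH₃)₂CH–N₂⁺

With the same alkyl group throughout, only the leaving group differentiates the rates.
Leaving-group ability tracks the stability of the departed species; conjugate-acid pKₐ is the usual yardstick (lower pKₐ → better LG).
(CH₃)₂CH–N₂⁺ loses N₂: no meaningful conjugate acid; N₂ departs as an exceptionally stable neutral molecule
(CH₃)₂CH–OTf loses OTf⁻: pKₐ(CF₃SO₃H (triflic acid)) ≈ -14
(CH₃)₂CH–OClO₃ loses ClO₄⁻: pKₐ(HClO₄) ≈ -10
(CH₃)₂CH–Cl loses Cl⁻: pKₐ(HCl) ≈ -7
(CH₃)₂CH–ONO₂ loses NO₃⁻: pKₐ(HNO₃) ≈ -1.3
(CH₃)₂CH–F loses F⁻: pKₐ(HF) ≈ 3.2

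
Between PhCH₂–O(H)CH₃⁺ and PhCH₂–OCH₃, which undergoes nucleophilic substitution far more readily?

From PhCH₂–OCH₃ the departing group would be CH₃O⁻ (pKₐ(CH₃OH) ≈ 15.5). Strong base; alkoxides do not leave unassisted.
From PhCH₂–O(H)CH₃⁺ the leaving group is R'OH (pKₐ(R'OH₂⁺) ≈ -2.4). Neutral; leaves from a protonated ether (an oxonium ion, R–O(H)R'⁺).
(In practice PhCH₂–O(H)CH₃⁺ is made from PhCH₂–OCH₃ by protonation with concentrated HI, allowing neutral methanol, rather than methoxide, to depart.)

PhCH₂–O(H)CH₃⁺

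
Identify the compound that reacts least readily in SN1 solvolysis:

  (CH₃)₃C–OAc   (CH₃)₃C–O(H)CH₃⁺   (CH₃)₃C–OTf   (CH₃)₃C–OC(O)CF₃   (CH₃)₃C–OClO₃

Identical carbon frameworks mean the comparison reduces to leaving-group quality.
Leaving-group ability tracks the stability of the departed species; conjugate-acid pKₐ is the usual yardstick (lower pKₐ → better LG).
(CH₃)₃C–OTf loses OTf⁻: pKₐ(CF₃SO₃H (triflic acid)) ≈ -14
(CH₃)₃C–OClO₃ loses ClO₄⁻: pKₐ(HClO₄) ≈ -10
(CH₃)₃C–O(H)CH₃⁺ loses R'OH: pKₐ(R'OH₂⁺) ≈ -2.4
(CH₃)₃C–OC(O)CF₃ loses CF₃COO⁻: pKₐ(CF₃COOH) ≈ 0.2
(CH₃)₃C–OAc loses AcO⁻: pKₐ(CH₃COOH) ≈ 4.8

(CH₃)₃C–OAc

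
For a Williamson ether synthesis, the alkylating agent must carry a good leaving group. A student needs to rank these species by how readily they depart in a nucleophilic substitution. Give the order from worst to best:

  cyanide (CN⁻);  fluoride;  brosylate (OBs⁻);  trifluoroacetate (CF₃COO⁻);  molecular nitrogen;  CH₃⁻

A good leaving group is a weak base: the lower the pKₐ of its conjugate acid, the more readily it departs.
molecular nitrogen: no meaningful conjugate acid; N₂ departs as an exceptionally stable neutral molecule
brosylate (OBs⁻): pKₐ(p-BrC₆H₄SO₃H) ≈ -2.8
trifluoroacetate (CF₃COO⁻): pKₐ(CF₃COOH) ≈ 0.2 — strongly electron-withdrawing CF₃ stabilises the carboxylate
fluoride: pKₐ(HF) ≈ 3.2 — small and strongly basic; the poor halide leaving group
cyanide (CN⁻): pKₐ(HCN) ≈ 9.2 — sp carbon stabilises the charge somewhat, but still a poor LG
CH₃⁻: pKₐ(CH₄) ≈ 48 — unstabilised carbanion; the worst conceivable leaving group
Reversing gives the worst-to-best order requested.

CH₃⁻ < cyanide (CN⁻) < fluoride < trifluoroacetate (CF₃COO⁻) < brosylate (OBs⁻) < molecular nitrogen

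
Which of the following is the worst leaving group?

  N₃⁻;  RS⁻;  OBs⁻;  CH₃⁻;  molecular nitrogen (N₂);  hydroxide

molecular nitrogen (N₂): no meaningful conjugate acid; N₂ departs as an exceptionally stable neutral molecule
OBs⁻: pKₐ(p-BrC₆H₄SO₃H) ≈ -2.8
N₃⁻: pKₐ(HN₃) ≈ 4.7
RS⁻: pKₐ(RSH (a thiol)) ≈ 10.5
hydroxide: pKₐ(H₂O) ≈ 15.7
CH₃⁻: pKₐ(CH₄) ≈ 48

CH₃⁻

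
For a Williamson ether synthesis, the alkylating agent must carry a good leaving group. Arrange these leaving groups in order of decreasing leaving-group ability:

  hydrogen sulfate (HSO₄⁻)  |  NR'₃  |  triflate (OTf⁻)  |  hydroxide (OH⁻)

A good leaving group is a weak base: the lower the pKₐ of its conjugate acid, the more readily it departs.
triflate (OTf⁻): pKₐ(CF₃SO₃H (triflic acid)) ≈ -14
hydrogen sulfate (HSO₄⁻): pKₐ(H₂SO₄) ≈ -3
NR'₃: pKₐ(R'₃NH⁺) ≈ 10.7
hydroxide (OH⁻): pKₐ(H₂O) ≈ 15.7

triflate (OTf⁻) > hydrogen sulfate (HSO₄⁻) > NR'₃ > hydroxide (OH⁻)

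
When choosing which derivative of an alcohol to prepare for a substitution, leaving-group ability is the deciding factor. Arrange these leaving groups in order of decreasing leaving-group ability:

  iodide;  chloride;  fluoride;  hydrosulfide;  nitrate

iodide > chloride > nitrate > fluoride > hydrosulfide

iodide: pKₐ(HI) ≈ -10
chloride: pKₐ(HCl) ≈ -7
nitrate: pKₐ(HNO₃) ≈ -1.3
fluoride: pKₐ(HF) ≈ 3.2
hydrosulfide: pKₐ(H₂S) ≈ 7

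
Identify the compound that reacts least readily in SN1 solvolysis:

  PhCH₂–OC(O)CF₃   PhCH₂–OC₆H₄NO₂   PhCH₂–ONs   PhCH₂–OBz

PhCH₂–OC₆H₄NO₂

Same R in every case — rank the leaving groups.
A good leaving group is a weak base: the lower the pKₐ of its conjugate acid, the more readily it departs.
PhCH₂–ONs loses ONs⁻: pKₐ(p-O₂NC₆H₄SO₃H) ≈ -3.5
PhCH₂–OC(O)CF₃ loses CF₃COO⁻: pKₐ(CF₃COOH) ≈ 0.2
PhCH₂–OBz loses PhCOO⁻: pKₐ(C₆H₅COOH) ≈ 4.2
PhCH₂–OC₆H₄NO₂ loses p-O₂N–C₆H₄–O⁻: pKₐ(p-nitrophenol) ≈ 7.2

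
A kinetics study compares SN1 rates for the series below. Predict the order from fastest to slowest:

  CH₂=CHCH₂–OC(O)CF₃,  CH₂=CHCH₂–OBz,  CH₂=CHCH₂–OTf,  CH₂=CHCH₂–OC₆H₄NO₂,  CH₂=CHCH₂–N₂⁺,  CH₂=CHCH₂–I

CH₂=CHCH₂–N₂⁺ > CH₂=CHCH₂–OTf > CH₂=CHCH₂–I > CH₂=CHCH₂–OC(O)CF₃ > CH₂=CHCH₂–OBz > CH₂=CHCH₂–OC₆H₄NO₂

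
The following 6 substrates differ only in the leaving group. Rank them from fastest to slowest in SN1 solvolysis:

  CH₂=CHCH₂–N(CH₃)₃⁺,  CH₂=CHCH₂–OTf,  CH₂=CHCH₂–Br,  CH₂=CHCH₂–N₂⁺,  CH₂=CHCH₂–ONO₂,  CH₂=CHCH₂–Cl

Identical carbon frameworks mean the comparison reduces to leaving-group quality.
The more stable X⁻ (or X) is on its own — i.e. the weaker a base it is — the better a leaving group it makes.
CH₂=CHCH₂–N₂⁺ loses N₂: no meaningful conjugate acid; N₂ departs as an exceptionally stable neutral molecule
CH₂=CHCH₂–OTf loses OTf⁻: pKₐ(CF₃SO₃H (triflic acid)) ≈ -14
CH₂=CHCH₂–Br loses Br⁻: pKₐ(HBr) ≈ -9
CH₂=CHCH₂–Cl loses Cl⁻: pKₐ(HCl) ≈ -7
CH₂=CHCH₂–ONO₂ loses NO₃⁻: pKₐ(HNO₃) ≈ -1.3
CH₂=CHCH₂–N(CH₃)₃⁺ loses NR'₃: pKₐ(R'₃NH⁺) ≈ 10.7

CH₂=CHCH₂–N₂⁺ > CH₂=CHCH₂–OTf > CH₂=CHCH₂–Br > CH₂=CHCH₂–Cl > CH₂=CHCH₂–ONO₂ > CH₂=CHCH₂–N(CH₃)₃⁺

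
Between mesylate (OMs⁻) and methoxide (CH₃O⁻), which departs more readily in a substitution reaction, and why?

mesylate (OMs⁻) is the better leaving group.
pKₐ(CH₃SO₃H (MsOH)) ≈ -1.9 versus pKₐ(CH₃OH) ≈ 15.5: mesylate (OMs⁻) is the much weaker base.
Resonance-delocalised alkanesulfonate.

mesylate (OMs⁻)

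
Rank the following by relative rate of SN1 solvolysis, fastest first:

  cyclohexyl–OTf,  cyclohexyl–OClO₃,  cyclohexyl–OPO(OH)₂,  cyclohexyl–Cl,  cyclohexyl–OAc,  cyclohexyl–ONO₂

cyclohexyl–OTf > cyclohexyl–OClO₃ > cyclohexyl–Cl > cyclohexyl–ONO₂ > cyclohexyl–OPO(OH)₂ > cyclohexyl–OAc

With the same alkyl group throughout, only the leaving group differentiates the rates.
Rank by basicity of the departing species: weakest base leaves most easily.
cyclohexyl–OTf loses OTf⁻: pKₐ(CF₃SO₃H (triflic acid)) ≈ -14
cyclohexyl–OClO₃ loses ClO₄⁻: pKₐ(HClO₄) ≈ -10
cyclohexyl–Cl loses Cl⁻: pKₐ(HCl) ≈ -7
cyclohexyl–ONO₂ loses NO₃⁻: pKₐ(HNO₃) ≈ -1.3
cyclohexyl–OPO(OH)₂ loses H₂PO₄⁻: pKₐ(H₃PO₄) ≈ 2.1
cyclohexyl–OAc loses AcO⁻: pKₐ(CH₃COOH) ≈ 4.8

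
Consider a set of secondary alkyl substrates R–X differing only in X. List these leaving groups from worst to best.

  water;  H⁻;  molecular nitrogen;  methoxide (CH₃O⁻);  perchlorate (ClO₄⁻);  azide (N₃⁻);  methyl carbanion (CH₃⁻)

molecular nitrogen: no meaningful conjugate acid; N₂ departs as an exceptionally stable neutral molecule
perchlorate (ClO₄⁻): pKₐ(HClO₄) ≈ -10
water: pKₐ(H₃O⁺) ≈ -1.7
azide (N₃⁻): pKₐ(HN₃) ≈ 4.7
methoxide (CH₃O⁻): pKₐ(CH₃OH) ≈ 15.5
H⁻: pKₐ(H₂) ≈ 36
methyl carbanion (CH₃⁻): pKₐ(CH₄) ≈ 48
The question asks for worst first, so the sequence is read in increasing leaving-group ability.

methyl carbanion (CH₃⁻) < H⁻ < methoxide (CH₃O⁻) < azide (N₃⁻) < water < perchlorate (ClO₄⁻) < molecular nitrogen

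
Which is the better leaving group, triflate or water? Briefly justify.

triflate is the better leaving group.
pKₐ(CF₃SO₃H (triflic acid)) ≈ -14 versus pKₐ(H₃O⁺) ≈ -1.7: triflate is the much weaker base.
Charge spread over three oxygens and a CF₃ group; the premier leaving group in synthesis.

triflate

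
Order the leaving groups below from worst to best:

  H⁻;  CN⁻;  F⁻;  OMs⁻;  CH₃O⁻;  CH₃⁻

CH₃⁻ < H⁻ < CH₃O⁻ < CN⁻ < F⁻ < OMs⁻

Rank by basicity of the departing species: weakest base leaves most easily.
OMs⁻: pKₐ(CH₃SO₃H (MsOH)) ≈ -1.9
F⁻: pKₐ(HF) ≈ 3.2
CN⁻: pKₐ(HCN) ≈ 9.2
CH₃O⁻: pKₐ(CH₃OH) ≈ 15.5
H⁻: pKₐ(H₂) ≈ 36
CH₃⁻: pKₐ(CH₄) ≈ 48
Reversing gives the worst-to-best order requested.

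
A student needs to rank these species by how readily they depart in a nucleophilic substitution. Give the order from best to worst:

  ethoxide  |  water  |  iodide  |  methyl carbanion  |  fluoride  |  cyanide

A good leaving group is a weak base: the lower the pKₐ of its conjugate acid, the more readily it departs.
iodide: pKₐ(HI) ≈ -10
water: pKₐ(H₃O⁺) ≈ -1.7
fluoride: pKₐ(HF) ≈ 3.2
cyanide: pKₐ(HCN) ≈ 9.2
ethoxide: pKₐ(CH₃CH₂OH) ≈ 16
methyl carbanion: pKₐ(CH₄) ≈ 48

iodide > water > fluoride > cyanide > ethoxide > methyl carbanion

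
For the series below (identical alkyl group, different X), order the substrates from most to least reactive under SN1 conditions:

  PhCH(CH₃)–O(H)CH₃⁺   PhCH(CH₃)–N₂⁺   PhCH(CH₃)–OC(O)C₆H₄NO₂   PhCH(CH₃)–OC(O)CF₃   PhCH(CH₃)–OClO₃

PhCH(CH₃)–N₂⁺ > PhCH(CH₃)–OClO₃ > PhCH(CH₃)–O(H)CH₃⁺ > PhCH(CH₃)–OC(O)CF₃ > PhCH(CH₃)–OC(O)C₆H₄NO₂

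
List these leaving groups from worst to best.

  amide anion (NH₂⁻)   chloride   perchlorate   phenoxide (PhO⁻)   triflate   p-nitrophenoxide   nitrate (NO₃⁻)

Rank by basicity of the departing species: weakest base leaves most easily.
triflate: pKₐ(CF₃SO₃H (triflic acid)) ≈ -14
perchlorate: pKₐ(HClO₄) ≈ -10
chloride: pKₐ(HCl) ≈ -7
nitrate (NO₃⁻): pKₐ(HNO₃) ≈ -1.3
p-nitrophenoxide: pKₐ(p-nitrophenol) ≈ 7.2
phenoxide (PhO⁻): pKₐ(C₆H₅OH (phenol)) ≈ 10
amide anion (NH₂⁻): pKₐ(NH₃) ≈ 38
Listed from poorest to best leaving group as asked.

amide anion (NH₂⁻) < phenoxide (PhO⁻) < p-nitrophenoxide < nitrate (NO₃⁻) < chloride < perchlorate < triflate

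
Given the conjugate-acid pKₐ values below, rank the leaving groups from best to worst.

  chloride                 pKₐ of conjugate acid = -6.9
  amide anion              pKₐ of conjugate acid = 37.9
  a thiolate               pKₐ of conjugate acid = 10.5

Lower conjugate-acid pKₐ ⇒ weaker base ⇒ better leaving group.
Sorting by the given values: chloride (-6.9), a thiolate (10.5), amide anion (37.9).

chloride > a thiolate > amide anion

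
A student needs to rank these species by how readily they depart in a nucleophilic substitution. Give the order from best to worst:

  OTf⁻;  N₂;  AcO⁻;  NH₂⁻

N₂ > OTf⁻ > AcO⁻ > NH₂⁻

N₂: no meaningful conjugate acid; N₂ departs as an exceptionally stable neutral molecule
OTf⁻: pKₐ(CF₃SO₃H (triflic acid)) ≈ -14
AcO⁻: pKₐ(CH₃COOH) ≈ 4.8
NH₂⁻: pKₐ(NH₃) ≈ 38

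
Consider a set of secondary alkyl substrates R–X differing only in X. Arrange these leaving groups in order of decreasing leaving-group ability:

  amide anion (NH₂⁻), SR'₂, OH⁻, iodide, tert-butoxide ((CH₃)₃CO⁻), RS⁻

The more stable X⁻ (or X) is on its own — i.e. the weaker a base it is — the better a leaving group it makes.
iodide: pKₐ(HI) ≈ -10 — large, highly polarisable; very weak base
SR'₂: pKₐ(R'₂SH⁺) ≈ -7
RS⁻: pKₐ(RSH (a thiol)) ≈ 10.5 — moderately basic; rarely leaves without activation
OH⁻: pKₐ(H₂O) ≈ 15.7 — strong base; essentially never leaves without prior activation
tert-butoxide ((CH₃)₃CO⁻): pKₐ(t-BuOH) ≈ 18 — bulky, strongly basic alkoxide
amide anion (NH₂⁻): pKₐ(NH₃) ≈ 38

iodide > SR'₂ > RS⁻ > OH⁻ > tert-butoxide ((CH₃)₃CO⁻) > amide anion (NH₂⁻)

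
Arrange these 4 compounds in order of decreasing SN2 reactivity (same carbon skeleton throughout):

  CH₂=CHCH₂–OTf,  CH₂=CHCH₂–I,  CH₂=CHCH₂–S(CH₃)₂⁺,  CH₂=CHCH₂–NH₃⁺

CH₂=CHCH₂–OTf > CH₂=CHCH₂–I > CH₂=CHCH₂–S(CH₃)₂⁺ > CH₂=CHCH₂–NH₃⁺

Identical carbon frameworks mean the comparison reduces to leaving-group quality.
Rank by basicity of the departing species: weakest base leaves most easily.
CH₂=CHCH₂–OTf loses OTf⁻: pKₐ(CF₃SO₃H (triflic acid)) ≈ -14
CH₂=CHCH₂–I loses I⁻: pKₐ(HI) ≈ -10
CH₂=CHCH₂–S(CH₃)₂⁺ loses SR'₂: pKₐ(R'₂SH⁺) ≈ -7
CH₂=CHCH₂–NH₃⁺ loses NH₃: pKₐ(NH₄⁺) ≈ 9.2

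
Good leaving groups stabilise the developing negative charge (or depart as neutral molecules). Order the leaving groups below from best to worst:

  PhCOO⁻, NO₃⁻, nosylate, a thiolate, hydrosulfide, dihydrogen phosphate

A good leaving group is a weak base: the lower the pKₐ of its conjugate acid, the more readily it departs.
nosylate: pKₐ(p-O₂NC₆H₄SO₃H) ≈ -3.5 — p-nitro group further stabilises the sulfonate
NO₃⁻: pKₐ(HNO₃) ≈ -1.3 — resonance-delocalised over three oxygens
dihydrogen phosphate: pKₐ(H₃PO₄) ≈ 2.1
PhCOO⁻: pKₐ(C₆H₅COOH) ≈ 4.2
hydrosulfide: pKₐ(H₂S) ≈ 7
a thiolate: pKₐ(RSH (a thiol)) ≈ 10.5

nosylate > NO₃⁻ > dihydrogen phosphate > PhCOO⁻ > hydrosulfide > a thiolate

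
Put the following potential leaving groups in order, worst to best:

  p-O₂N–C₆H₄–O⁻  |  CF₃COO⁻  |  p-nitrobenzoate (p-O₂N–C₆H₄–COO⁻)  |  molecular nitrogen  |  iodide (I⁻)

p-O₂N–C₆H₄–O⁻ < p-nitrobenzoate (p-O₂N–C₆H₄–COO⁻) < CF₃COO⁻ < iodide (I⁻) < molecular nitrogen

A good leaving group is a weak base: the lower the pKₐ of its conjugate acid, the more readily it departs.
molecular nitrogen: no meaningful conjugate acid; N₂ departs as an exceptionally stable neutral molecule
iodide (I⁻): pKₐ(HI) ≈ -10
CF₃COO⁻: pKₐ(CF₃COOH) ≈ 0.2
p-nitrobenzoate (p-O₂N–C₆H₄–COO⁻): pKₐ(p-nitrobenzoic acid) ≈ 3.4
p-O₂N–C₆H₄–O⁻: pKₐ(p-nitrophenol) ≈ 7.2
Reversing gives the worst-to-best order requested.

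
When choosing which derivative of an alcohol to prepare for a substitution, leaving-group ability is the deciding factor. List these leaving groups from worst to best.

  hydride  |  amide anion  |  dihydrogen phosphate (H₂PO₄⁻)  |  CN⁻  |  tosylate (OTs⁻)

amide anion < hydride < CN⁻ < dihydrogen phosphate (H₂PO₄⁻) < tosylate (OTs⁻)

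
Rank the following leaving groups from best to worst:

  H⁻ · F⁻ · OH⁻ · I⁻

I⁻ > F⁻ > OH⁻ > H⁻

Rank by basicity of the departing species: weakest base leaves most easily.
I⁻: pKₐ(HI) ≈ -10
F⁻: pKₐ(HF) ≈ 3.2
OH⁻: pKₐ(H₂O) ≈ 15.7
H⁻: pKₐ(H₂) ≈ 36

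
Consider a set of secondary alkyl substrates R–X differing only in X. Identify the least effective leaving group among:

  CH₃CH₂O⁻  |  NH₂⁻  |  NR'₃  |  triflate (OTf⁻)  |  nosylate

NH₂⁻

Leaving-group ability tracks the stability of the departed species; conjugate-acid pKₐ is the usual yardstick (lower pKₐ → better LG).
triflate (OTf⁻): pKₐ(CF₃SO₃H (triflic acid)) ≈ -14
nosylate: pKₐ(p-O₂NC₆H₄SO₃H) ≈ -3.5
NR'₃: pKₐ(R'₃NH⁺) ≈ 10.7
CH₃CH₂O⁻: pKₐ(CH₃CH₂OH) ≈ 16
NH₂⁻: pKₐ(NH₃) ≈ 38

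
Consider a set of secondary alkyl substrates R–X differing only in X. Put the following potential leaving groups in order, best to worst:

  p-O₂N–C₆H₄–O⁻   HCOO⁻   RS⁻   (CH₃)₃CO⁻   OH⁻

HCOO⁻ > p-O₂N–C₆H₄–O⁻ > RS⁻ > OH⁻ > (CH₃)₃CO⁻

The more stable X⁻ (or X) is on its own — i.e. the weaker a base it is — the better a leaving group it makes.
HCOO⁻: pKₐ(HCOOH) ≈ 3.8 — resonance-stabilised carboxylate
p-O₂N–C₆H₄–O⁻: pKₐ(p-nitrophenol) ≈ 7.2 — nitro group delocalises the charge; the classic chromogenic LG
RS⁻: pKₐ(RSH (a thiol)) ≈ 10.5
OH⁻: pKₐ(H₂O) ≈ 15.7 — strong base; essentially never leaves without prior activation
(CH₃)₃CO⁻: pKₐ(t-BuOH) ≈ 18 — bulky, strongly basic alkoxide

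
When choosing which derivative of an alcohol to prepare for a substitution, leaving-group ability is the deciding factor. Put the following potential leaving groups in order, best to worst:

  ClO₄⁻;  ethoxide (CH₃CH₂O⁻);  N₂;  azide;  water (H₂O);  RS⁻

N₂: no meaningful conjugate acid; N₂ departs as an exceptionally stable neutral molecule
ClO₄⁻: pKₐ(HClO₄) ≈ -10
water (H₂O): pKₐ(H₃O⁺) ≈ -1.7 — neutral; leaves from a protonated alcohol (R–OH₂⁺)
azide: pKₐ(HN₃) ≈ 4.7
RS⁻: pKₐ(RSH (a thiol)) ≈ 10.5 — moderately basic; rarely leaves without activation
ethoxide (CH₃CH₂O⁻): pKₐ(CH₃CH₂OH) ≈ 16 — strong base; alkoxides do not leave unassisted

N₂ > ClO₄⁻ > water (H₂O) > azide > RS⁻ > ethoxide (CH₃CH₂O⁻)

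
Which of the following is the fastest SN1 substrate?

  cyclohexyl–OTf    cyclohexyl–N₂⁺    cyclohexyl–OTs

cyclohexyl–N₂⁺

The skeletons are identical, so relative rate is governed entirely by leaving-group ability.
A good leaving group is a weak base: the lower the pKₐ of its conjugate acid, the more readily it departs.
cyclohexyl–N₂⁺ loses N₂: no meaningful conjugate acid; N₂ departs as an exceptionally stable neutral molecule
cyclohexyl–OTf loses OTf⁻: pKₐ(CF₃SO₃H (triflic acid)) ≈ -14
cyclohexyl–OTs loses OTs⁻: pKₐ(p-CH₃C₆H₄SO₃H (TsOH)) ≈ -2.8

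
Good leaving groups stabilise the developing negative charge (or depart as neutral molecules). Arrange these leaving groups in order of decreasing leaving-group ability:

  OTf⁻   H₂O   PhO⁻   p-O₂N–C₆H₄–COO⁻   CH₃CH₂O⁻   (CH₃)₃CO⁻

OTf⁻ > H₂O > p-O₂N–C₆H₄–COO⁻ > PhO⁻ > CH₃CH₂O⁻ > (CH₃)₃CO⁻

A good leaving group is a weak base: the lower the pKₐ of its conjugate acid, the more readily it departs.
OTf⁻: pKₐ(CF₃SO₃H (triflic acid)) ≈ -14
H₂O: pKₐ(H₃O⁺) ≈ -1.7
p-O₂N–C₆H₄–COO⁻: pKₐ(p-nitrobenzoic acid) ≈ 3.4 — electron-withdrawing nitro group stabilises the carboxylate
PhO⁻: pKₐ(C₆H₅OH (phenol)) ≈ 10 — resonance into the ring helps, but still a poor LG
CH₃CH₂O⁻: pKₐ(CH₃CH₂OH) ≈ 16 — strong base; alkoxides do not leave unassisted
(CH₃)₃CO⁻: pKₐ(t-BuOH) ≈ 18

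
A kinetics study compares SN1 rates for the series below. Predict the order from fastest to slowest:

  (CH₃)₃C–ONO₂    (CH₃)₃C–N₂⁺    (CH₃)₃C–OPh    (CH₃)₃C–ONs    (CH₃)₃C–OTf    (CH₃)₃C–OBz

Same R in every case — rank the leaving groups.
A good leaving group is a weak base: the lower the pKₐ of its conjugate acid, the more readily it departs.
(CH₃)₃C–N₂⁺ loses N₂: no meaningful conjugate acid; N₂ departs as an exceptionally stable neutral molecule
(CH₃)₃C–OTf loses OTf⁻: pKₐ(CF₃SO₃H (triflic acid)) ≈ -14
(CH₃)₃C–ONs loses ONs⁻: pKₐ(p-O₂NC₆H₄SO₃H) ≈ -3.5
(CH₃)₃C–ONO₂ loses NO₃⁻: pKₐ(HNO₃) ≈ -1.3
(CH₃)₃C–OBz loses PhCOO⁻: pKₐ(C₆H₅COOH) ≈ 4.2
(CH₃)₃C–OPh loses PhO⁻: pKₐ(C₆H₅OH (phenol)) ≈ 10

(CH₃)₃C–N₂⁺ > (CH₃)₃C–OTf > (CH₃)₃C–ONs > (CH₃)₃C–ONO₂ > (CH₃)₃C–OBz > (CH₃)₃C–OPh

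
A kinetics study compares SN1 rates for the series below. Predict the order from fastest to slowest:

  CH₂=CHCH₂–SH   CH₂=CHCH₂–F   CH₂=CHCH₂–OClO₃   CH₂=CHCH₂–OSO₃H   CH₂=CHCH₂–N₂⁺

Identical carbon frameworks mean the comparison reduces to leaving-group quality.
Leaving-group ability tracks the stability of the departed species; conjugate-acid pKₐ is the usual yardstick (lower pKₐ → better LG).
CH₂=CHCH₂–N₂⁺ loses N₂: no meaningful conjugate acid; N₂ departs as an exceptionally stable neutral molecule
CH₂=CHCH₂–OClO₃ loses ClO₄⁻: pKₐ(HClO₄) ≈ -10
CH₂=CHCH₂–OSO₃H loses HSO₄⁻: pKₐ(H₂SO₄) ≈ -3
CH₂=CHCH₂–F loses F⁻: pKₐ(HF) ≈ 3.2
CH₂=CHCH₂–SH loses HS⁻: pKₐ(H₂S) ≈ 7

CH₂=CHCH₂–N₂⁺ > CH₂=CHCH₂–OClO₃ > CH₂=CHCH₂–OSO₃H > CH₂=CHCH₂–F > CH₂=CHCH₂–SH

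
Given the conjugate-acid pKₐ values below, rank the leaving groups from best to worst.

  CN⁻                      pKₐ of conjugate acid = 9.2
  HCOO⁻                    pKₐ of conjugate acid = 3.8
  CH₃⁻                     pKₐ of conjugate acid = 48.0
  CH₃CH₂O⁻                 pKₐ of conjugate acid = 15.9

HCOO⁻ > CN⁻ > CH₃CH₂O⁻ > CH₃⁻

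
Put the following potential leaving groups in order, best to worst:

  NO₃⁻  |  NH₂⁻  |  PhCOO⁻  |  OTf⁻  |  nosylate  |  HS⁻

OTf⁻ > nosylate > NO₃⁻ > PhCOO⁻ > HS⁻ > NH₂⁻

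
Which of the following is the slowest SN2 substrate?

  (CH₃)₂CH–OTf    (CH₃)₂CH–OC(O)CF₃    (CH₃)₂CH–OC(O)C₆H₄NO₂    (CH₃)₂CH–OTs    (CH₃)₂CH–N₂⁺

(CH₃)₂CH–OC(O)C₆H₄NO₂

Identical carbon frameworks mean the comparison reduces to leaving-group quality.
Leaving-group ability tracks the stability of the departed species; conjugate-acid pKₐ is the usual yardstick (lower pKₐ → better LG).
(CH₃)₂CH–N₂⁺ loses N₂: no meaningful conjugate acid; N₂ departs as an exceptionally stable neutral molecule
(CH₃)₂CH–OTf loses OTf⁻: pKₐ(CF₃SO₃H (triflic acid)) ≈ -14
(CH₃)₂CH–OTs loses OTs⁻: pKₐ(p-CH₃C₆H₄SO₃H (TsOH)) ≈ -2.8
(CH₃)₂CH–OC(O)CF₃ loses CF₃COO⁻: pKₐ(CF₃COOH) ≈ 0.2
(CH₃)₂CH–OC(O)C₆H₄NO₂ loses p-O₂N–C₆H₄–COO⁻: pKₐ(p-nitrobenzoic acid) ≈ 3.4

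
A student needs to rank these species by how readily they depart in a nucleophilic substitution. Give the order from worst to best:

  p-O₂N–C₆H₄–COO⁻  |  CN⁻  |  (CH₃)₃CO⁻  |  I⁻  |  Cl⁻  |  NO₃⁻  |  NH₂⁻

A good leaving group is a weak base: the lower the pKₐ of its conjugate acid, the more readily it departs.
I⁻: pKₐ(HI) ≈ -10
Cl⁻: pKₐ(HCl) ≈ -7
NO₃⁻: pKₐ(HNO₃) ≈ -1.3
p-O₂N–C₆H₄–COO⁻: pKₐ(p-nitrobenzoic acid) ≈ 3.4
CN⁻: pKₐ(HCN) ≈ 9.2
(CH₃)₃CO⁻: pKₐ(t-BuOH) ≈ 18
NH₂⁻: pKₐ(NH₃) ≈ 38
Listed from poorest to best leaving group as asked.

NH₂⁻ < (CH₃)₃CO⁻ < CN⁻ < p-O₂N–C₆H₄–COO⁻ < NO₃⁻ < Cl⁻ < I⁻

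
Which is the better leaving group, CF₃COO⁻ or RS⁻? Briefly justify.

CF₃COO⁻ is the better leaving group.
pKₐ(CF₃COOH) ≈ 0.2 versus pKₐ(RSH (a thiol)) ≈ 10.5: CF₃COO⁻ is the much weaker base.
Strongly electron-withdrawing CF₃ stabilises the carboxylate.

CF₃COO⁻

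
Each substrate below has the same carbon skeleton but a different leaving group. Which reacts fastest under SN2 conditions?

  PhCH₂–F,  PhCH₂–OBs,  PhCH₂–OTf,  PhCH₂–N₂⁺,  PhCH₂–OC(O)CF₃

Same R in every case — rank the leaving groups.
A good leaving group is a weak base: the lower the pKₐ of its conjugate acid, the more readily it departs.
PhCH₂–N₂⁺ loses N₂: no meaningful conjugate acid; N₂ departs as an exceptionally stable neutral molecule
PhCH₂–OTf loses OTf⁻: pKₐ(CF₃SO₃H (triflic acid)) ≈ -14
PhCH₂–OBs loses OBs⁻: pKₐ(p-BrC₆H₄SO₃H) ≈ -2.8
PhCH₂–OC(O)CF₃ loses CF₃COO⁻: pKₐ(CF₃COOH) ≈ 0.2
PhCH₂–F loses F⁻: pKₐ(HF) ≈ 3.2

PhCH₂–N₂⁺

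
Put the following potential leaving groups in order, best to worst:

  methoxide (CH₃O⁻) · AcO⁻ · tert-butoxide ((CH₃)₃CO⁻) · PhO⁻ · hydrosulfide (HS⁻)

AcO⁻: pKₐ(CH₃COOH) ≈ 4.8 — resonance-stabilised but still a weak base
hydrosulfide (HS⁻): pKₐ(H₂S) ≈ 7 — larger and more polarisable than the oxygen analogue
PhO⁻: pKₐ(C₆H₅OH (phenol)) ≈ 10 — resonance into the ring helps, but still a poor LG
methoxide (CH₃O⁻): pKₐ(CH₃OH) ≈ 15.5
tert-butoxide ((CH₃)₃CO⁻): pKₐ(t-BuOH) ≈ 18 — bulky, strongly basic alkoxide

AcO⁻ > hydrosulfide (HS⁻) > PhO⁻ > methoxide (CH₃O⁻) > tert-butoxide ((CH₃)₃CO⁻)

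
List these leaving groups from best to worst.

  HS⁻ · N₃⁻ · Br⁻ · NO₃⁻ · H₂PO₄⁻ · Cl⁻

Br⁻ > Cl⁻ > NO₃⁻ > H₂PO₄⁻ > N₃⁻ > HS⁻

The more stable X⁻ (or X) is on its own — i.e. the weaker a base it is — the better a leaving group it makes.
Br⁻: pKₐ(HBr) ≈ -9
Cl⁻: pKₐ(HCl) ≈ -7
NO₃⁻: pKₐ(HNO₃) ≈ -1.3 — resonance-delocalised over three oxygens
H₂PO₄⁻: pKₐ(H₃PO₄) ≈ 2.1 — moderate base; biological leaving group after further activation
N₃⁻: pKₐ(HN₃) ≈ 4.7 — linear, resonance-stabilised
HS⁻: pKₐ(H₂S) ≈ 7 — larger and more polarisable than the oxygen analogue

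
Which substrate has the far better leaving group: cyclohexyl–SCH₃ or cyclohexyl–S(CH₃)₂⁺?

From cyclohexyl–SCH₃ the departing group would be RS⁻ (pKₐ(RSH (a thiol)) ≈ 10.5). Moderately basic; rarely leaves without activation.
From cyclohexyl–S(CH₃)₂⁺ the leaving group is SR'₂ (pKₐ(R'₂SH⁺) ≈ -7). Neutral; leaves from a sulfonium salt (R–SR'₂⁺).
(In practice cyclohexyl–S(CH₃)₂⁺ is made from cyclohexyl–SCH₃ by S-methylation with CH₃I, allowing neutral dimethyl sulfide, rather than methanethiolate, to depart.)

cyclohexyl–S(CH₃)₂⁺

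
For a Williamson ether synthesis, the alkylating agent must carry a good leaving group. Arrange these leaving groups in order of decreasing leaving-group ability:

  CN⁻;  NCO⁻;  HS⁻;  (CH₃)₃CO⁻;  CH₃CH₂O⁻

NCO⁻ > HS⁻ > CN⁻ > CH₃CH₂O⁻ > (CH₃)₃CO⁻

Rank by basicity of the departing species: weakest base leaves most easily.
NCO⁻: pKₐ(HOCN) ≈ 3.5 — resonance between N and O
HS⁻: pKₐ(H₂S) ≈ 7 — larger and more polarisable than the oxygen analogue
CN⁻: pKₐ(HCN) ≈ 9.2 — sp carbon stabilises the charge somewhat, but still a poor LG
CH₃CH₂O⁻: pKₐ(CH₃CH₂OH) ≈ 16 — strong base; alkoxides do not leave unassisted
(CH₃)₃CO⁻: pKₐ(t-BuOH) ≈ 18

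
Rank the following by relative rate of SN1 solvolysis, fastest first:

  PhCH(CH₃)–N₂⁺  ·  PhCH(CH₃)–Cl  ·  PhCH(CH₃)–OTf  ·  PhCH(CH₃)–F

PhCH(CH₃)–N₂⁺ > PhCH(CH₃)–OTf > PhCH(CH₃)–Cl > PhCH(CH₃)–F

Same R in every case — rank the leaving groups.
A good leaving group is a weak base: the lower the pKₐ of its conjugate acid, the more readily it departs.
PhCH(CH₃)–N₂⁺ loses N₂: no meaningful conjugate acid; N₂ departs as an exceptionally stable neutral molecule
PhCH(CH₃)–OTf loses OTf⁻: pKₐ(CF₃SO₃H (triflic acid)) ≈ -14
PhCH(CH₃)–Cl loses Cl⁻: pKₐ(HCl) ≈ -7
PhCH(CH₃)–F loses F⁻: pKₐ(HF) ≈ 3.2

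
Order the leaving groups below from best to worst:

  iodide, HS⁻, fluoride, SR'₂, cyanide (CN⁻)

The more stable X⁻ (or X) is on its own — i.e. the weaker a base it is — the better a leaving group it makes.
iodide: pKₐ(HI) ≈ -10
SR'₂: pKₐ(R'₂SH⁺) ≈ -7 — neutral; leaves from a sulfonium salt (R–SR'₂⁺)
fluoride: pKₐ(HF) ≈ 3.2 — small and strongly basic; the poor halide leaving group
HS⁻: pKₐ(H₂S) ≈ 7 — larger and more polarisable than the oxygen analogue
cyanide (CN⁻): pKₐ(HCN) ≈ 9.2

iodide > SR'₂ > fluoride > HS⁻ > cyanide (CN⁻)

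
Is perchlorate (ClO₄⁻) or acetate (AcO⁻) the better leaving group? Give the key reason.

perchlorate (ClO₄⁻) is the better leaving group.
pKₐ(HClO₄) ≈ -10 versus pKₐ(CH₃COOH) ≈ 4.8: perchlorate (ClO₄⁻) is the much weaker base.
Extremely weak base; rarely used for safety reasons.

perchlorate (ClO₄⁻)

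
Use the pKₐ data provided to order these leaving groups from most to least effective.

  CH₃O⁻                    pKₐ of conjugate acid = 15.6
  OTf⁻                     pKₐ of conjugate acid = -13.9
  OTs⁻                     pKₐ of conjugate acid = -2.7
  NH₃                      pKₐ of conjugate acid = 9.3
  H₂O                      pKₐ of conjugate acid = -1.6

Lower conjugate-acid pKₐ ⇒ weaker base ⇒ better leaving group.
Sorting by the given values: OTf⁻ (-13.9), OTs⁻ (-2.7), H₂O (-1.6), NH₃ (9.3), CH₃O⁻ (15.6).

OTf⁻ > OTs⁻ > H₂O > NH₃ > CH₃O⁻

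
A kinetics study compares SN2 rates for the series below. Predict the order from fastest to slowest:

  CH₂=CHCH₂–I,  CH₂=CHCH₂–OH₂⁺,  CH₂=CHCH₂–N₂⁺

CH₂=CHCH₂–N₂⁺ > CH₂=CHCH₂–I > CH₂=CHCH₂–OH₂⁺

With the same alkyl group throughout, only the leaving group differentiates the rates.
Leaving-group ability tracks the stability of the departed species; conjugate-acid pKₐ is the usual yardstick (lower pKₐ → better LG).
CH₂=CHCH₂–N₂⁺ loses N₂: no meaningful conjugate acid; N₂ departs as an exceptionally stable neutral molecule
CH₂=CHCH₂–I loses I⁻: pKₐ(HI) ≈ -10
CH₂=CHCH₂–OH₂⁺ loses H₂O: pKₐ(H₃O⁺) ≈ -1.7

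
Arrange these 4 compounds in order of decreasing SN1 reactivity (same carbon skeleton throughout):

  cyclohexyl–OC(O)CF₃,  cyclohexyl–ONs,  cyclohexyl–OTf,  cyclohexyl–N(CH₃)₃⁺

Same R in every case — rank the leaving groups.
Rank by basicity of the departing species: weakest base leaves most easily.
cyclohexyl–OTf loses OTf⁻: pKₐ(CF₃SO₃H (triflic acid)) ≈ -14
cyclohexyl–ONs loses ONs⁻: pKₐ(p-O₂NC₆H₄SO₃H) ≈ -3.5
cyclohexyl–OC(O)CF₃ loses CF₃COO⁻: pKₐ(CF₃COOH) ≈ 0.2
cyclohexyl–N(CH₃)₃⁺ loses NR'₃: pKₐ(R'₃NH⁺) ≈ 10.7

cyclohexyl–OTf > cyclohexyl–ONs > cyclohexyl–OC(O)CF₃ > cyclohexyl–N(CH₃)₃⁺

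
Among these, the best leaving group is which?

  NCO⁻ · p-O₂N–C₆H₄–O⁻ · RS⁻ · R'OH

R'OH

R'OH: pKₐ(R'OH₂⁺) ≈ -2.4
NCO⁻: pKₐ(HOCN) ≈ 3.5
p-O₂N–C₆H₄–O⁻: pKₐ(p-nitrophenol) ≈ 7.2
RS⁻: pKₐ(RSH (a thiol)) ≈ 10.5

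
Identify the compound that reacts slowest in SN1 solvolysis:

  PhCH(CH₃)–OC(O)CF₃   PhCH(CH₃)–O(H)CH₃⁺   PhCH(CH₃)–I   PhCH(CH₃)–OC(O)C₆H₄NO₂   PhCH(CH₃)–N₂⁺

Same R in every case — rank the leaving groups.
A good leaving group is a weak base: the lower the pKₐ of its conjugate acid, the more readily it departs.
PhCH(CH₃)–N₂⁺ loses N₂: no meaningful conjugate acid; N₂ departs as an exceptionally stable neutral molecule
PhCH(CH₃)–I loses I⁻: pKₐ(HI) ≈ -10
PhCH(CH₃)–O(H)CH₃⁺ loses R'OH: pKₐ(R'OH₂⁺) ≈ -2.4
PhCH(CH₃)–OC(O)CF₃ loses CF₃COO⁻: pKₐ(CF₃COOH) ≈ 0.2
PhCH(CH₃)–OC(O)C₆H₄NO₂ loses p-O₂N–C₆H₄–COO⁻: pKₐ(p-nitrobenzoic acid) ≈ 3.4

PhCH(CH₃)–OC(O)C₆H₄NO₂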